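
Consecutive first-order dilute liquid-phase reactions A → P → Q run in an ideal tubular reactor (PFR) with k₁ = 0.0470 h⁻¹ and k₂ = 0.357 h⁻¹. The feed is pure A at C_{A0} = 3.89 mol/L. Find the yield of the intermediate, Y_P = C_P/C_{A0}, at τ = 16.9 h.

0.0681

The intermediate concentration in a first-order A→B→C sequence is C_P = k₁C_{A0}(e^(−k₁τ) − e^(−k₂τ))/(k₂−k₁).
e^(−k₁τ) = e^(−0.0470×16.9) = e^(−0.7943) = 0.4519; e^(−k₂τ) = e^(−6.033) = 0.002398.
C_P = 0.0470×3.89/(0.357−0.0470) × (0.4519−0.002398) = 0.5898×0.4495 = 0.2651 mol/L.
Y_P = C_P/C_{A0} = 0.2651/3.89 = 0.0681.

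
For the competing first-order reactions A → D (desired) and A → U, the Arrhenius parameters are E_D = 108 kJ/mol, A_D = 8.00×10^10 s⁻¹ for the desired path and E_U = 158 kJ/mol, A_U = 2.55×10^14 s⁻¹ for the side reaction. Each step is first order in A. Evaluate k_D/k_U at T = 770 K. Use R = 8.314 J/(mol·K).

0.774

k_D/k_U = (A_D/A_U)·exp[−(E_D−E_U)/(RT)] = (A_D/A_U)·exp[(E_U−E_D)/(RT)].
(E_U−E_D)/(RT) = (158−108)×10³/(8.314×770) = 50000/6402 = 7.810.
k_D/k_U = (8.00×10^10/2.55×10^14)·exp(7.810) = 3.137×10^-4 × 2466 = 0.774.
Since E_D < E_U, lowering the temperature improves selectivity toward D.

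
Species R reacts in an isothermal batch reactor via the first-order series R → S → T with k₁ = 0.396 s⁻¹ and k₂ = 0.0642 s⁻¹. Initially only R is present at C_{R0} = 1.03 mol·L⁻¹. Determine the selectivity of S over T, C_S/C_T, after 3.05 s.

Solving the coupled first-order balances gives C_S(t) = [k₁/(k₂−k₁)]·C_{R0}·(e^(−k₁t) − e^(−k₂t)).
e^(−k₁t) = e^(−0.396×3.05) = e^(−1.208) = 0.2989; e^(−k₂t) = e^(−0.1958) = 0.8222.
C_S = 0.396×1.03/(0.0642−0.396) × (0.2989−0.8222) = (-1.229)×(-0.5233) = 0.6433 mol·L⁻¹.
C_R = C_{R0}e^(−k₁t) = 0.3078 mol·L⁻¹, so C_T = C_{R0}−C_R−C_S = 0.07887 mol·L⁻¹; C_S/C_T = 8.16.

8.16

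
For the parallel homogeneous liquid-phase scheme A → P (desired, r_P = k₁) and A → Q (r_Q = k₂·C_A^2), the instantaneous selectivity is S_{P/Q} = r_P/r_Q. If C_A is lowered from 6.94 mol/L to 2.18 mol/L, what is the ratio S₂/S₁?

10.1

S_{P/Q} = (k₁/k₂)·C_A^-2, so S₂/S₁ = (C_{A,2}/C_{A,1})^-2.
= (2.18/6.94)^(-2) = (0.3141)^(-2) = 10.1.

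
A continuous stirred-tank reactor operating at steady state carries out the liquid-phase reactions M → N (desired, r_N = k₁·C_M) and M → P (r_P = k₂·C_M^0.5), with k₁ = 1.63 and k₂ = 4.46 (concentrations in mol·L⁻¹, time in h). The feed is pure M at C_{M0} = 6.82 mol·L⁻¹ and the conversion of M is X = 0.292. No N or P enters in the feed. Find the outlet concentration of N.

Exit C_M = C_{M0}(1−X) = 6.82×0.708 = 4.829 mol·L⁻¹.
Rates in a CSTR are evaluated at the outlet concentration: r_N = 1.63×4.829 = 7.871, r_P = 4.46×4.829^0.5 = 9.800.
Fraction of consumed M going to N: r_N/(r_N+r_P) = 0.4454.
C_N = 0.4454·C_{M0}·X = 0.4454×6.82×0.292 = 0.887 mol·L⁻¹.

0.887 mol·L⁻¹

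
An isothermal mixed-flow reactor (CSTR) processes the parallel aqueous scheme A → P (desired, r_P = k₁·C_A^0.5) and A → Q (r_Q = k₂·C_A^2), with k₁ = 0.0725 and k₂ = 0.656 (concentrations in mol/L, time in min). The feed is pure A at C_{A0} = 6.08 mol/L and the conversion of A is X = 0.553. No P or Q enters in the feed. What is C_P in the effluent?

Exit C_A = C_{A0}(1−X) = 6.08×0.447 = 2.718 mol/L.
In a CSTR the entire volume is at exit conditions, so r_P = 0.0725×2.718^0.5 = 0.1195 and r_Q = 0.656×2.718^2 = 4.845.
Fraction of consumed A going to P: r_P/(r_P+r_Q) = 0.02407.
C_P = 0.02407·C_{A0}·X = 0.02407×6.08×0.553 = 0.0809 mol/L.

0.0809 mol/L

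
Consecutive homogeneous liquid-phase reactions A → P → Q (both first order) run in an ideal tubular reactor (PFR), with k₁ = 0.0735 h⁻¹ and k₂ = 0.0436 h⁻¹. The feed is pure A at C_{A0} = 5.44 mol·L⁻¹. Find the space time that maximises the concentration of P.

For first-order series the maximum of C_P occurs at τ_opt = ln(k₂/k₁)/(k₂−k₁).
= ln(0.0436/0.0735)/(0.0436−0.0735) = ln(0.5932)/-0.02990 = -0.5222/-0.02990 = 17.5 h.

17.5 h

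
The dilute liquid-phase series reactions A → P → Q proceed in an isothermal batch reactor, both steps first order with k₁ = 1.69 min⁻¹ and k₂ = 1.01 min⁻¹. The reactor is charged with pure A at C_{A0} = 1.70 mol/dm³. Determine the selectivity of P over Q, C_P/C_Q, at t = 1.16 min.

The intermediate concentration in a first-order A→B→C sequence is C_P = k₁C_{A0}(e^(−k₁t) − e^(−k₂t))/(k₂−k₁).
e^(−k₁t) = e^(−1.69×1.16) = e^(−1.960) = 0.1408; e^(−k₂t) = e^(−1.172) = 0.3099.
C_P = 1.69×1.70/(1.01−1.69) × (0.1408−0.3099) = (-4.225)×(-0.1691) = 0.7143 mol/dm³.
C_A = C_{A0}e^(−k₁t) = 0.2394 mol/dm³, so C_Q = C_{A0}−C_A−C_P = 0.7463 mol/dm³; C_P/C_Q = 0.957.

0.957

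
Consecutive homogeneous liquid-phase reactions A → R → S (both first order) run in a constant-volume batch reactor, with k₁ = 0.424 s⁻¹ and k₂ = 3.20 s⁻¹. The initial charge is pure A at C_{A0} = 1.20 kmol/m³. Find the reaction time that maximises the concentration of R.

0.728 s

Setting dC_R/dt = 0 gives t_opt = ln(k₂/k₁)/(k₂−k₁).
= ln(3.20/0.424)/(3.20−0.424) = ln(7.547)/2.776 = 2.021/2.776 = 0.728 s.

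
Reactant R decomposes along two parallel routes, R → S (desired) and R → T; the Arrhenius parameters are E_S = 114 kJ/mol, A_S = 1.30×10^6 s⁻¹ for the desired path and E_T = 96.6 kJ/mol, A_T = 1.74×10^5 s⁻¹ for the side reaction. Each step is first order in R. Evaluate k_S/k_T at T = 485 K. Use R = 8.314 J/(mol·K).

Since both paths have the same order in R, the concentration cancels and S_{S/T} = k_S/k_T = (A_S/A_T)·exp[(E_T−E_S)/(RT)].
(E_T−E_S)/(RT) = (96.6−114)×10³/(8.314×485) = -17400/4032 = -4.315.
k_S/k_T = (1.30×10^6/1.74×10^5)·exp(-4.315) = 7.471 × 0.01336 = 0.0998.
Since E_S > E_T, raising the temperature improves selectivity toward S.

0.0998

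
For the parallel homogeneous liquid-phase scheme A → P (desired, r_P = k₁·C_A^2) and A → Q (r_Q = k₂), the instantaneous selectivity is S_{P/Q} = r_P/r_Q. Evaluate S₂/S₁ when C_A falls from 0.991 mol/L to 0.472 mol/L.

0.227

S_{P/Q} = (k₁/k₂)·C_A^2, so S₂/S₁ = (C_{A,2}/C_{A,1})^2.
= (0.472/0.991)^2 = (0.4763)^2 = 0.227.
Selectivity toward P falls as C_A falls — high-concentration operation is favoured.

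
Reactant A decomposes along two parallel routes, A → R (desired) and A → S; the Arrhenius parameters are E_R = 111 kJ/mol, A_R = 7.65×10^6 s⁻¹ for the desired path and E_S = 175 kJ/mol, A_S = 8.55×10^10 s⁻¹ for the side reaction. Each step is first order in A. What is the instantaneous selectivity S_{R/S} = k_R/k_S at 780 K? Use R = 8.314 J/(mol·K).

1.73

Since both paths have the same order in A, the concentration cancels and S_{R/S} = k_R/k_S = (A_R/A_S)·exp[(E_S−E_R)/(RT)].
(E_S−E_R)/(RT) = (175−111)×10³/(8.314×780) = 64000/6485 = 9.869.
k_R/k_S = (7.65×10^6/8.55×10^10)·exp(9.869) = 8.947×10^-5 × 19323 = 1.73.
Since E_R < E_S, lowering the temperature improves selectivity toward R.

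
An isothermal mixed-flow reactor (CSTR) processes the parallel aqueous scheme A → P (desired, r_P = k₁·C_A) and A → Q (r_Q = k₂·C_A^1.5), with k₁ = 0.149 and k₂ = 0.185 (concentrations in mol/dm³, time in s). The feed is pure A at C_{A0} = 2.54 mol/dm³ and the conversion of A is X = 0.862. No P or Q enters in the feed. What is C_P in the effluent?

Exit C_A = C_{A0}(1−X) = 2.54×0.138 = 0.3505 mol/dm³.
In a CSTR the entire volume is at exit conditions, so r_P = 0.149×0.3505 = 0.05223 and r_Q = 0.185×0.3505^1.5 = 0.03839.
Fraction of consumed A going to P: r_P/(r_P+r_Q) = 0.5763.
C_P = 0.5763·C_{A0}·X = 0.5763×2.54×0.862 = 1.26 mol/dm³.

1.26 mol/dm³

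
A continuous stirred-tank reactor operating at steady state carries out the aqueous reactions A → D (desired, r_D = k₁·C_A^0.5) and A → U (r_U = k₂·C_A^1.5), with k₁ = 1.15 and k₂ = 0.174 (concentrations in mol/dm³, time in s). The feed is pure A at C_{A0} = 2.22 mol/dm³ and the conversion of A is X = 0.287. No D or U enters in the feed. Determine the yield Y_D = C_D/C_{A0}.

Exit C_A = C_{A0}(1−X) = 2.22×0.713 = 1.583 mol/dm³.
In a CSTR the entire volume is at exit conditions, so r_D = 1.15×1.583^0.5 = 1.447 and r_U = 0.174×1.583^1.5 = 0.3465.
Fraction of consumed A going to D: r_D/(r_D+r_U) = 0.8068.
C_D = 0.8068·C_{A0}·X = 0.8068×2.22×0.287 = 0.514 mol/dm³; Y_D = C_D/C_{A0} = 0.232.

0.232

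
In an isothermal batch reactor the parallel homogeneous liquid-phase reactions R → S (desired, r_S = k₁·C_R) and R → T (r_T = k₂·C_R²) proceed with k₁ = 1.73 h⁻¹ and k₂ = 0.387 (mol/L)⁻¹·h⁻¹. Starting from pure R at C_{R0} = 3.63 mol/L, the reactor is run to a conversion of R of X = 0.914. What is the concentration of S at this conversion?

C_R = C_{R0}(1−X) = 0.3122 mol/L.
Along a PFR/batch, dC_S/dC_R = −r_S/(r_S+r_T) = −k₁/(k₁+k₂·C_R).
Integrating from C_{R0} to C_R: C_S = (1.73/0.387)·ln[(1.73+0.387·3.63)/(1.73+0.387·0.312)] = 4.470·ln(3.135/1.851) = 2.356 mol/L.

2.36 mol/L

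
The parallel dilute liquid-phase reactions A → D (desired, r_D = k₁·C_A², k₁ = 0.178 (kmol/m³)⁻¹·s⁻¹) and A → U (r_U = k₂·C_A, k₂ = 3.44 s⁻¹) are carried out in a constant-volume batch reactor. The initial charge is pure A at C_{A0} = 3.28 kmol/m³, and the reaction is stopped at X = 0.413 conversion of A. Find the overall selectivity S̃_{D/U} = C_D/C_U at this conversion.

C_A = C_{A0}(1−X) = 1.925 kmol/m³.
Along a PFR/batch, dC_U/dC_A = −r_U/(r_D+r_U) = −k₂/(k₂+k₁·C_A).
Integrating from C_{A0} to C_A: C_U = (3.44/0.178)·ln[(3.44+0.178·3.28)/(3.44+0.178·1.93)] = 19.33·ln(4.024/3.783) = 1.194 kmol/m³.
Then C_D = (C_{A0}−C_A) − C_U = 1.355 − 1.194 = 0.1604 kmol/m³.
S̃_{D/U} = C_D/C_U = 0.1604/1.194 = 0.134.

0.134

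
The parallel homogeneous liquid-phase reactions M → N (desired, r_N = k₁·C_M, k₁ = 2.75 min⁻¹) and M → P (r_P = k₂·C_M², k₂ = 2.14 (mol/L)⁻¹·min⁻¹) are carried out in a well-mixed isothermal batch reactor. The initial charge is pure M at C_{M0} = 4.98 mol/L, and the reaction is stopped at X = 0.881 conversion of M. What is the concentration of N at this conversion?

1.55 mol/L

C_M = C_{M0}(1−X) = 0.5926 mol/L.
Along a PFR/batch, dC_N/dC_M = −r_N/(r_N+r_P) = −k₁/(k₁+k₂·C_M).
Integrating from C_{M0} to C_M: C_N = (2.75/2.14)·ln[(2.75+2.14·4.98)/(2.75+2.14·0.593)] = 1.285·ln(13.41/4.018) = 1.548 mol/L.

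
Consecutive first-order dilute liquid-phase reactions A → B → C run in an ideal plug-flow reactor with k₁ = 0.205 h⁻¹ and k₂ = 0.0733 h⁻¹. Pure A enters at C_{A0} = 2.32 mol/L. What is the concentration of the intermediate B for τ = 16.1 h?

0.976 mol/L

Solving the coupled first-order balances gives C_B(τ) = [k₁/(k₂−k₁)]·C_{A0}·(e^(−k₁τ) − e^(−k₂τ)).
e^(−k₁τ) = e^(−0.205×16.1) = e^(−3.300) = 0.03686; e^(−k₂τ) = e^(−1.180) = 0.3072.
C_B = 0.205×2.32/(0.0733−0.205) × (0.03686−0.3072) = (-3.611)×(-0.2704) = 0.9764 mol/L.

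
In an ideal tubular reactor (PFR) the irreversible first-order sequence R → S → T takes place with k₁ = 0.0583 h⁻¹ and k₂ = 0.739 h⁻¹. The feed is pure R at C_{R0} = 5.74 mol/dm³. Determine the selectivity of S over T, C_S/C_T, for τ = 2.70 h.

For first-order series with pure R initially, C_S(τ) = k₁C_{R0}/(k₂−k₁)·(e^(−k₁τ) − e^(−k₂τ)).
e^(−k₁τ) = e^(−0.0583×2.70) = e^(−0.1574) = 0.8544; e^(−k₂τ) = e^(−1.995) = 0.1360.
C_S = 0.0583×5.74/(0.739−0.0583) × (0.8544−0.1360) = 0.4916×0.7184 = 0.3532 mol/dm³.
C_R = C_{R0}e^(−k₁τ) = 4.904 mol/dm³, so C_T = C_{R0}−C_R−C_S = 0.4828 mol/dm³; C_S/C_T = 0.731.

0.731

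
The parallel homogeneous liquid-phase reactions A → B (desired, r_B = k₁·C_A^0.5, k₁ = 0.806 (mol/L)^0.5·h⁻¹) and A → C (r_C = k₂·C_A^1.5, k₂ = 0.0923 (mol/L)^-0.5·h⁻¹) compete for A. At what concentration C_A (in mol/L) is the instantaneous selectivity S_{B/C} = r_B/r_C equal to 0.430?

20.3 mol/L

S_{B/C} = (k₁/k₂)·C_A⁻¹ ⇒ C_A = (S·k₂/k₁)^(-1).
= (0.430×0.0923/0.806)^(-1) = (0.04924)^(-1) = 20.3 mol/L.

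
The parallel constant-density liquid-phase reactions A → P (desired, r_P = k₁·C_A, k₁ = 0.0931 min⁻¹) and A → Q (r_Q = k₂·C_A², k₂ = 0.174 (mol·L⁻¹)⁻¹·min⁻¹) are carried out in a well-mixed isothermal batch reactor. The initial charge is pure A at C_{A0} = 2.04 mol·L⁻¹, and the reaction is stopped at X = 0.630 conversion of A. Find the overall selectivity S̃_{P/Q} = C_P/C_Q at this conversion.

C_A = C_{A0}(1−X) = 0.7548 mol·L⁻¹.
Along a PFR/batch, dC_P/dC_A = −r_P/(r_P+r_Q) = −k₁/(k₁+k₂·C_A).
Integrating from C_{A0} to C_A: C_P = (0.0931/0.174)·ln[(0.0931+0.174·2.04)/(0.0931+0.174·0.755)] = 0.5351·ln(0.4481/0.2244) = 0.3699 mol·L⁻¹.
C_Q = (C_{A0}−C_A)−C_P = 0.9153 mol·L⁻¹; S̃_{P/Q} = 0.3699/0.9153 = 0.404.

0.404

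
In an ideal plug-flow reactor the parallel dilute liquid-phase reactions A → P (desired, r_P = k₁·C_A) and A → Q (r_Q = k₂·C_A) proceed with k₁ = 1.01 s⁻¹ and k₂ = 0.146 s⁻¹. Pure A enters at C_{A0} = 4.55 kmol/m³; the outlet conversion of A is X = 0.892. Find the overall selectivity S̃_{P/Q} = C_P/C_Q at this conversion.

C_A = C_{A0}(1−X) = 0.4914 kmol/m³.
Both paths are first order in A, so the instantaneous fraction to P is constant: dC_P/d(−C_A) = k₁/(k₁+k₂) = 0.8737.
C_P = 0.8737·(C_{A0}−C_A) = 0.8737×4.059 = 3.55 kmol/m³.
C_Q = (C_{A0}−C_A)−C_P = 0.5126 kmol/m³; S̃_{P/Q} = 3.546/0.5126 = 6.92.

6.92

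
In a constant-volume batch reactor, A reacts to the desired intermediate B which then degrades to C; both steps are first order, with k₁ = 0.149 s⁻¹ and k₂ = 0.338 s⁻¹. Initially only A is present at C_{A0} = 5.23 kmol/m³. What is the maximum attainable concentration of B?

1.21 kmol/m³

At the optimum, C_{B,max}/C_{A0} = (k₁/k₂)^[k₂/(k₂−k₁)].
= (0.149/0.338)^(0.338/(0.338−0.149)) = (0.4408)^(1.788) = 0.2311.
C_{B,max} = 0.2311×5.23 = 1.21 kmol/m³.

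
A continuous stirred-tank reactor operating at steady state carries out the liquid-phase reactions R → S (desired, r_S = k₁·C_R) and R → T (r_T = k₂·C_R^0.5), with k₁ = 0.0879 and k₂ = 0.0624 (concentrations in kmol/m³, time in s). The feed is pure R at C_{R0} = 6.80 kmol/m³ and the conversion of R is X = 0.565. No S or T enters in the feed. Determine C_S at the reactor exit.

Exit C_R = C_{R0}(1−X) = 6.80×0.435 = 2.958 kmol/m³.
A CSTR operates uniformly at the exit composition, giving r_S = 0.2600 and r_T = 0.1073 (each k·C_R^n at C_R = 2.958).
Fraction of consumed R going to S: r_S/(r_S+r_T) = 0.7078.
C_S = 0.7078·C_{R0}·X = 0.7078×6.80×0.565 = 2.72 kmol/m³.

2.72 kmol/m³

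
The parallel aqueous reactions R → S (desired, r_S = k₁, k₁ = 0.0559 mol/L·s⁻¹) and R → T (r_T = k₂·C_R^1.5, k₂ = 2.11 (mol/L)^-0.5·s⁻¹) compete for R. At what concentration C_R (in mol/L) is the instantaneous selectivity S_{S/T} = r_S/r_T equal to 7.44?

S_{S/T} = (k₁/k₂)·C_R^-1.5 ⇒ C_R = (S·k₂/k₁)^(1/(-1.5)).
= (7.44×2.11/0.0559)^(-0.6667) = (280.8)^(-0.6667) = 0.0233 mol/L.

0.0233 mol/L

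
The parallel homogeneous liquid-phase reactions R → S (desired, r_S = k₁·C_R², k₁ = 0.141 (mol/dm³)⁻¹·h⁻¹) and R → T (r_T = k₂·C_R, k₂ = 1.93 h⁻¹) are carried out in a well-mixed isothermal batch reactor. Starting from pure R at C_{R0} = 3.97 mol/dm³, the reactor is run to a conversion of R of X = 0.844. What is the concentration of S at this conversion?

0.470 mol/dm³

C_R = C_{R0}(1−X) = 0.6193 mol/dm³.
Along a PFR/batch, dC_T/dC_R = −r_T/(r_S+r_T) = −k₂/(k₂+k₁·C_R).
Integrating from C_{R0} to C_R: C_T = (1.93/0.141)·ln[(1.93+0.141·3.97)/(1.93+0.141·0.619)] = 13.69·ln(2.490/2.017) = 2.880 mol/dm³.
Then C_S = (C_{R0}−C_R) − C_T = 3.351 − 2.880 = 0.4705 mol/dm³.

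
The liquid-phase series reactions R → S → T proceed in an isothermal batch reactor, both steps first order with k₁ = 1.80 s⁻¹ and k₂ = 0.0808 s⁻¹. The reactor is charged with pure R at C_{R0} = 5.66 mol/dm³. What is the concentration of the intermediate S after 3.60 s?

Solving the coupled first-order balances gives C_S(t) = [k₁/(k₂−k₁)]·C_{R0}·(e^(−k₁t) − e^(−k₂t)).
e^(−k₁t) = e^(−1.80×3.60) = e^(−6.480) = 0.001534; e^(−k₂t) = e^(−0.2909) = 0.7476.
C_S = 1.80×5.66/(0.0808−1.80) × (0.001534−0.7476) = (-5.926)×(-0.7461) = 4.421 mol/dm³.

4.42 mol/dm³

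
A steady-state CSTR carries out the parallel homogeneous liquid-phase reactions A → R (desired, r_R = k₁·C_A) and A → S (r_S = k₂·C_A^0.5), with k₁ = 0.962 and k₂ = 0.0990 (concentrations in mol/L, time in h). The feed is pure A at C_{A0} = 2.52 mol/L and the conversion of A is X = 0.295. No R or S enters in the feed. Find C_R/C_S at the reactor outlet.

13.0

Exit C_A = C_{A0}(1−X) = 2.52×0.705 = 1.777 mol/L.
Rates in a CSTR are evaluated at the outlet concentration: r_R = 0.962×1.777 = 1.709, r_S = 0.0990×1.777^0.5 = 0.1320.
Overall selectivity = C_R/C_S = r_Rτ/(r_Sτ) = r_R/r_S = 13.0.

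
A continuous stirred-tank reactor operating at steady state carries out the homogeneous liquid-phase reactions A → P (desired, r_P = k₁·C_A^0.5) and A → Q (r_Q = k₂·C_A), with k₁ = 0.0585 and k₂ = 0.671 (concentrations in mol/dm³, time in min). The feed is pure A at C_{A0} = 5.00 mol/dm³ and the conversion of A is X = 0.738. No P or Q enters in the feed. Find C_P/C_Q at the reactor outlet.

Exit C_A = C_{A0}(1−X) = 5.00×0.262 = 1.310 mol/dm³.
A CSTR operates uniformly at the exit composition, giving r_P = 0.06696 and r_Q = 0.8790 (each k·C_A^n at C_A = 1.310).
Overall selectivity = C_P/C_Q = r_Pτ/(r_Qτ) = r_P/r_Q = 0.0762.

0.0762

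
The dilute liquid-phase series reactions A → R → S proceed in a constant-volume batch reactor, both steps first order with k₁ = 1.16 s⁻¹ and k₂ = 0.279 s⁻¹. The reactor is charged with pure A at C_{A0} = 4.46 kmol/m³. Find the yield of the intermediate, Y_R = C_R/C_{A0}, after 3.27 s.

0.499

Solving the coupled first-order balances gives C_R(t) = [k₁/(k₂−k₁)]·C_{A0}·(e^(−k₁t) − e^(−k₂t)).
e^(−k₁t) = e^(−1.16×3.27) = e^(−3.793) = 0.02252; e^(−k₂t) = e^(−0.9123) = 0.4016.
C_R = 1.16×4.46/(0.279−1.16) × (0.02252−0.4016) = (-5.872)×(-0.3791) = 2.226 kmol/m³.
Y_R = C_R/C_{A0} = 2.226/4.46 = 0.499.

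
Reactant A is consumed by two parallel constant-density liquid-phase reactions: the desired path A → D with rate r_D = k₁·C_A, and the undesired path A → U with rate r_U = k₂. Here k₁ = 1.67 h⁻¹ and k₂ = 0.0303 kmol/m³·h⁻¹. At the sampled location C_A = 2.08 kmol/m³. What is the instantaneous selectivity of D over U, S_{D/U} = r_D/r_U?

115

S_{D/U} = r_D/r_U = (k₁·C_A)/(k₂) = (k₁/k₂)·C_A.
= (1.67×2.080) / (0.0303) = 3.474/0.03030 = 115.
Since the desired path is higher order in A, keeping C_A high (PFR or concentrated feed) favours D.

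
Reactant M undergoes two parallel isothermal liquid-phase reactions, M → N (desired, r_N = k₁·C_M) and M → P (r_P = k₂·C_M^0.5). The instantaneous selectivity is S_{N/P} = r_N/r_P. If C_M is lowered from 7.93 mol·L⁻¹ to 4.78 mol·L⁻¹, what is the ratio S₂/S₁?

S_{N/P} = (k₁/k₂)·C_M^0.5, so S₂/S₁ = (C_{M,2}/C_{M,1})^0.5.
= (4.78/7.93)^0.5 = (0.6028)^0.5 = 0.776.

0.776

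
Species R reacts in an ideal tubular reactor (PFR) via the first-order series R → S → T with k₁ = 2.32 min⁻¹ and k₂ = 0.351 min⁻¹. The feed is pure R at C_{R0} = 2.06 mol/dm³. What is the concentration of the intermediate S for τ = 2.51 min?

For first-order series with pure R initially, C_S(τ) = k₁C_{R0}/(k₂−k₁)·(e^(−k₁τ) − e^(−k₂τ)).
e^(−k₁τ) = e^(−2.32×2.51) = e^(−5.823) = 0.002958; e^(−k₂τ) = e^(−0.8810) = 0.4144.
C_S = 2.32×2.06/(0.351−2.32) × (0.002958−0.4144) = (-2.427)×(-0.4114) = 0.9986 mol/dm³.

0.999 mol/dm³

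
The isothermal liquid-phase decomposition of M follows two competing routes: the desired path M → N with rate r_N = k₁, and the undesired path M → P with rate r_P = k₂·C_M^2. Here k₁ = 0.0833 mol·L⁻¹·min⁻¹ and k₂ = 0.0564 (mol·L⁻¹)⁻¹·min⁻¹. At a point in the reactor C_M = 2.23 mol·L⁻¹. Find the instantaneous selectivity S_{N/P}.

0.297

S_{N/P} = r_N/r_P = (k₁)/(k₂·C_M^2) = (k₁/k₂)·C_M^-2.
= (0.0833) / (0.0564×2.230^2) = 0.08330/0.2805 = 0.297.
The undesired path is higher order in M, so low C_M (CSTR or dilute feed) favours N.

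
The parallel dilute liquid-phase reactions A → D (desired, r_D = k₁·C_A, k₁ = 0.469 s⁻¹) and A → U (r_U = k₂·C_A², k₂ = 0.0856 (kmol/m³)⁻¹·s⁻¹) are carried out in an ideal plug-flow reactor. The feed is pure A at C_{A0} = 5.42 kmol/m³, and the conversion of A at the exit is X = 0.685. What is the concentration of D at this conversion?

2.28 kmol/m³

C_A = C_{A0}(1−X) = 1.707 kmol/m³.
Along a PFR/batch, dC_D/dC_A = −r_D/(r_D+r_U) = −k₁/(k₁+k₂·C_A).
Integrating from C_{A0} to C_A: C_D = (0.469/0.0856)·ln[(0.469+0.0856·5.42)/(0.469+0.0856·1.71)] = 5.479·ln(0.9330/0.6151) = 2.282 kmol/m³.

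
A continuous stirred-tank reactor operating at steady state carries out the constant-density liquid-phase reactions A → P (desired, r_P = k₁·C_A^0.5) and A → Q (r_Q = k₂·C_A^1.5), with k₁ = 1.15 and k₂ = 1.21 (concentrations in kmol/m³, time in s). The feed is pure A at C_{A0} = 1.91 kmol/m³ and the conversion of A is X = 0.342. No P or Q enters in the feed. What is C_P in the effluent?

0.281 kmol/m³

Exit C_A = C_{A0}(1−X) = 1.91×0.658 = 1.257 kmol/m³.
A CSTR operates uniformly at the exit composition, giving r_P = 1.289 and r_Q = 1.705 (each k·C_A^n at C_A = 1.257).
Fraction of consumed A going to P: r_P/(r_P+r_Q) = 0.4306.
C_P = 0.4306·C_{A0}·X = 0.4306×1.91×0.342 = 0.281 kmol/m³.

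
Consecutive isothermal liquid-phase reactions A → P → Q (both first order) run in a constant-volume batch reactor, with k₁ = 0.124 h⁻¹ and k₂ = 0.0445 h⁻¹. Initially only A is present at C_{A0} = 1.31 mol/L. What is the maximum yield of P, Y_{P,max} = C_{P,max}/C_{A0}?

0.563

At the optimum, C_{P,max}/C_{A0} = (k₁/k₂)^[k₂/(k₂−k₁)].
= (0.124/0.0445)^(0.0445/(0.0445−0.124)) = (2.787)^(-0.5597) = 0.5635.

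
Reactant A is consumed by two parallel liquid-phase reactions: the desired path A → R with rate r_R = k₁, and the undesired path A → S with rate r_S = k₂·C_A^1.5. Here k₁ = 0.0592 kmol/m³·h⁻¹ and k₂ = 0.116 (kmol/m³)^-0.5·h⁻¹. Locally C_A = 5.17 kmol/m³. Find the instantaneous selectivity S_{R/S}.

0.0434

S_{R/S} = r_R/r_S = (k₁)/(k₂·C_A^1.5) = (k₁/k₂)·C_A^-1.5.
= (0.0592) / (0.116×5.170^1.5) = 0.05920/1.364 = 0.0434.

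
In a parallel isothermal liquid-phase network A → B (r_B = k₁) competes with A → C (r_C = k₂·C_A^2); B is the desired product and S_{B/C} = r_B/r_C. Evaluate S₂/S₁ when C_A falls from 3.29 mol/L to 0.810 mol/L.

S_{B/C} = (k₁/k₂)·C_A^-2, so S₂/S₁ = (C_{A,2}/C_{A,1})^-2.
= (0.810/3.29)^(-2) = (0.2462)^(-2) = 16.5.
Selectivity toward B rises as C_A falls — low-concentration operation is favoured.

16.5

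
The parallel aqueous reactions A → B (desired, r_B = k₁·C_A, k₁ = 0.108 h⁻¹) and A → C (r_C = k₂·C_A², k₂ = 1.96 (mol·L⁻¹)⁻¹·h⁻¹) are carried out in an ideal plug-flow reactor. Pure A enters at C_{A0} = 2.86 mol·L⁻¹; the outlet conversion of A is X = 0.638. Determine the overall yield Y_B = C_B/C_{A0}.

C_A = C_{A0}(1−X) = 1.035 mol·L⁻¹.
Along a PFR/batch, dC_B/dC_A = −r_B/(r_B+r_C) = −k₁/(k₁+k₂·C_A).
Integrating from C_{A0} to C_A: C_B = (0.108/1.96)·ln[(0.108+1.96·2.86)/(0.108+1.96·1.04)] = 0.05510·ln(5.714/2.137) = 0.05418 mol·L⁻¹.
Y_B = C_B/C_{A0} = 0.05418/2.86 = 0.0189.

0.0189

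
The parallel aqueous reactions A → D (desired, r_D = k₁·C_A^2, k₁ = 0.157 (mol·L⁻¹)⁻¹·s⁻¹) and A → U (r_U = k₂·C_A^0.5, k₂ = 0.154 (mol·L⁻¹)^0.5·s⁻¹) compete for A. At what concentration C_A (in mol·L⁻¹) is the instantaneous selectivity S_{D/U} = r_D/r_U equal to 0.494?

0.617 mol·L⁻¹

S_{D/U} = (k₁/k₂)·C_A^1.5 ⇒ C_A = (S·k₂/k₁)^(1/1.5).
= (0.494×0.154/0.157)^(0.6667) = (0.4846)^(0.6667) = 0.617 mol·L⁻¹.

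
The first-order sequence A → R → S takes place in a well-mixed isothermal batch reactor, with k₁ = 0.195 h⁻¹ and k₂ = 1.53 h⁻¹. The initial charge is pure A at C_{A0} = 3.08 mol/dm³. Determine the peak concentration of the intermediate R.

For a first-order series the maximum intermediate yield is C_{R,max}/C_{A0} = (k₁/k₂)^[k₂/(k₂−k₁)].
= (0.195/1.53)^(1.53/(1.53−0.195)) = (0.1275)^(1.146) = 0.09433.
C_{R,max} = 0.09433×3.08 = 0.291 mol/dm³.

0.291 mol/dm³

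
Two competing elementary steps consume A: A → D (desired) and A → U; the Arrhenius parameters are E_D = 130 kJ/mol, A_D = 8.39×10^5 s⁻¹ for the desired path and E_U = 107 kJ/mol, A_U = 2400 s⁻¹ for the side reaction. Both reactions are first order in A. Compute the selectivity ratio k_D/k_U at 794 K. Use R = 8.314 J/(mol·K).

10.7

k_D/k_U = (A_D/A_U)·exp[−(E_D−E_U)/(RT)] = (A_D/A_U)·exp[(E_U−E_D)/(RT)].
(E_U−E_D)/(RT) = (107−130)×10³/(8.314×794) = -23000/6601 = -3.484.
k_D/k_U = (8.39×10^5/2400)·exp(-3.484) = 349.6 × 0.03068 = 10.7.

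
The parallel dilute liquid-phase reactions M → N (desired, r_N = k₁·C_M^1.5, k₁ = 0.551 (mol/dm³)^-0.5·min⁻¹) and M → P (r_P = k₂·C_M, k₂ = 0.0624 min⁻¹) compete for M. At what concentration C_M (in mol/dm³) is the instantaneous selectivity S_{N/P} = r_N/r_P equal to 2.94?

S_{N/P} = (k₁/k₂)·C_M^0.5 ⇒ C_M = (S·k₂/k₁)^(2).
= (2.94×0.0624/0.551)^(2) = (0.3330)^(2) = 0.111 mol/dm³.

0.111 mol/dm³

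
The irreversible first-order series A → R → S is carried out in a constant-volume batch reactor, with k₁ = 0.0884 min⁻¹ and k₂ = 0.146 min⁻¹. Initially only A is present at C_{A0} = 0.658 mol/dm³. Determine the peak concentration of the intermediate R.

For a first-order series the maximum intermediate yield is C_{R,max}/C_{A0} = (k₁/k₂)^[k₂/(k₂−k₁)].
= (0.0884/0.146)^(0.146/(0.146−0.0884)) = (0.6055)^(2.535) = 0.2803.
C_{R,max} = 0.2803×0.658 = 0.184 mol/dm³.

0.184 mol/dm³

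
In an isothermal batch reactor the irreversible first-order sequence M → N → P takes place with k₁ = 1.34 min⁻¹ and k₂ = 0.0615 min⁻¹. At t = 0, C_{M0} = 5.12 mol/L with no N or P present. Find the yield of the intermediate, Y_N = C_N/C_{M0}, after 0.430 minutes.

0.432

Solving the coupled first-order balances gives C_N(t) = [k₁/(k₂−k₁)]·C_{M0}·(e^(−k₁t) − e^(−k₂t)).
e^(−k₁t) = e^(−1.34×0.430) = e^(−0.5762) = 0.5620; e^(−k₂t) = e^(−0.02644) = 0.9739.
C_N = 1.34×5.12/(0.0615−1.34) × (0.5620−0.9739) = (-5.366)×(-0.4119) = 2.210 mol/L.
Y_N = C_N/C_{M0} = 2.210/5.12 = 0.432.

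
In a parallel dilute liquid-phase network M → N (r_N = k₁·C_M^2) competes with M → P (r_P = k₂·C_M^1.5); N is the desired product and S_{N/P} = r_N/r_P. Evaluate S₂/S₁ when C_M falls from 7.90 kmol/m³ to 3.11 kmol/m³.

0.627

S_{N/P} = (k₁/k₂)·C_M^0.5, so S₂/S₁ = (C_{M,2}/C_{M,1})^0.5.
= (3.11/7.90)^0.5 = (0.3937)^0.5 = 0.627.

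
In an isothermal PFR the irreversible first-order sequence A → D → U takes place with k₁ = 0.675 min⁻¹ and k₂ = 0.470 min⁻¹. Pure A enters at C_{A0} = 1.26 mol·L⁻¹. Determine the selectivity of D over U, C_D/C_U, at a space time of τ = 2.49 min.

Solving the coupled first-order balances gives C_D(τ) = [k₁/(k₂−k₁)]·C_{A0}·(e^(−k₁τ) − e^(−k₂τ)).
e^(−k₁τ) = e^(−0.675×2.49) = e^(−1.681) = 0.1862; e^(−k₂τ) = e^(−1.170) = 0.3103.
C_D = 0.675×1.26/(0.470−0.675) × (0.1862−0.3103) = (-4.149)×(-0.1240) = 0.5146 mol·L⁻¹.
C_A = C_{A0}e^(−k₁τ) = 0.2347 mol·L⁻¹, so C_U = C_{A0}−C_A−C_D = 0.5107 mol·L⁻¹; C_D/C_U = 1.01.

1.01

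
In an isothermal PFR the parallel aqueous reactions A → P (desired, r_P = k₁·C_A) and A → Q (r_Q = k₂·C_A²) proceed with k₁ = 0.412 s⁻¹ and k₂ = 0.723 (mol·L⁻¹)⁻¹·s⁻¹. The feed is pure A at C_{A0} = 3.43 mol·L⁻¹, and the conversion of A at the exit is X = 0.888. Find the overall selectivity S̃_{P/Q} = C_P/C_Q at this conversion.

C_A = C_{A0}(1−X) = 0.3842 mol·L⁻¹.
Along a PFR/batch, dC_P/dC_A = −r_P/(r_P+r_Q) = −k₁/(k₁+k₂·C_A).
Integrating from C_{A0} to C_A: C_P = (0.412/0.723)·ln[(0.412+0.723·3.43)/(0.412+0.723·0.384)] = 0.5698·ln(2.892/0.6897) = 0.8168 mol·L⁻¹.
C_Q = (C_{A0}−C_A)−C_P = 2.229 mol·L⁻¹; S̃_{P/Q} = 0.8168/2.229 = 0.366.

0.366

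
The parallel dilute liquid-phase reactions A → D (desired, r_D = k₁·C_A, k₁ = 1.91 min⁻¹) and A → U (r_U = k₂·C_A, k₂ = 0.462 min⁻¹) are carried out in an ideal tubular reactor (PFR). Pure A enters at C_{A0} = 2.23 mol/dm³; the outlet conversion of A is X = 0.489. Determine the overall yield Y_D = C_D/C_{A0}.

0.394

C_A = C_{A0}(1−X) = 1.140 mol/dm³.
Both paths are first order in A, so the instantaneous fraction to D is constant: dC_D/d(−C_A) = k₁/(k₁+k₂) = 0.8052.
C_D = 0.8052·(C_{A0}−C_A) = 0.8052×1.090 = 0.878 mol/dm³.
Y_D = C_D/C_{A0} = 0.8781/2.23 = 0.394.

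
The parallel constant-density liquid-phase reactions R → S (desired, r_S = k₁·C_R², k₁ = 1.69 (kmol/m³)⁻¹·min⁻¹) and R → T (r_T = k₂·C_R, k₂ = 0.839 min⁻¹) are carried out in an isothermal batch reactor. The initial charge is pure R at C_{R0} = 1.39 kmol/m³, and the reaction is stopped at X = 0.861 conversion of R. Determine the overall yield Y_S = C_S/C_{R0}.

C_R = C_{R0}(1−X) = 0.1932 kmol/m³.
Along a PFR/batch, dC_T/dC_R = −r_T/(r_S+r_T) = −k₂/(k₂+k₁·C_R).
Integrating from C_{R0} to C_R: C_T = (0.839/1.69)·ln[(0.839+1.69·1.39)/(0.839+1.69·0.193)] = 0.4964·ln(3.188/1.166) = 0.4996 kmol/m³.
Then C_S = (C_{R0}−C_R) − C_T = 1.197 − 0.4996 = 0.6972 kmol/m³.
Y_S = C_S/C_{R0} = 0.6972/1.39 = 0.502.

0.502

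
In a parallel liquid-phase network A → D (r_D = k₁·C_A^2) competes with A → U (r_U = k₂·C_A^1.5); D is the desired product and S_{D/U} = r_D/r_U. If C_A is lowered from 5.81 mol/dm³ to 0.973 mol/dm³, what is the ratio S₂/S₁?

S_{D/U} = (k₁/k₂)·C_A^0.5, so S₂/S₁ = (C_{A,2}/C_{A,1})^0.5.
= (0.973/5.81)^0.5 = (0.1675)^0.5 = 0.409.
Selectivity toward D falls as C_A falls — high-concentration operation is favoured.

0.409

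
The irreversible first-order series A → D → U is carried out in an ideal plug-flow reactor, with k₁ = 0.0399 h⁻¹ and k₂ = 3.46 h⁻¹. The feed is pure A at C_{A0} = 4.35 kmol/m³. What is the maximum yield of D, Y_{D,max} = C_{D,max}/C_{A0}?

For a first-order series the maximum intermediate yield is C_{D,max}/C_{A0} = (k₁/k₂)^[k₂/(k₂−k₁)].
= (0.0399/3.46)^(3.46/(3.46−0.0399)) = (0.01153)^(1.012) = 0.01095.

0.0109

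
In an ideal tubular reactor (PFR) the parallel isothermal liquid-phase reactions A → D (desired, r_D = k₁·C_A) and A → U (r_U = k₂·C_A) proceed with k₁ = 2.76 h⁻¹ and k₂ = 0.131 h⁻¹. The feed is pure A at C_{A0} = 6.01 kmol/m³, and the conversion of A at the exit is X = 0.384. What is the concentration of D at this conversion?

2.20 kmol/m³

C_A = C_{A0}(1−X) = 3.702 kmol/m³.
Both paths are first order in A, so the instantaneous fraction to D is constant: dC_D/d(−C_A) = k₁/(k₁+k₂) = 0.9547.
C_D = 0.9547·(C_{A0}−C_A) = 0.9547×2.308 = 2.20 kmol/m³.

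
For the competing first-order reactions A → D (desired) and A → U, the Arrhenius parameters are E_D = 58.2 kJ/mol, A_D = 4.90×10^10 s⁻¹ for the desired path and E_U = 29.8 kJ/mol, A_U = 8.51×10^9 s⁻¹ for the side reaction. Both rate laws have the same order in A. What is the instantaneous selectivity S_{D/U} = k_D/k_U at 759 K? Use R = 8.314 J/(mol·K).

0.0639

With equal orders, S_{D/U} = k_D/k_U = (A_D/A_U)·exp[(E_U−E_D)/(RT)].
(E_U−E_D)/(RT) = (29.8−58.2)×10³/(8.314×759) = -28400/6310 = -4.501.
k_D/k_U = (4.90×10^10/8.51×10^9)·exp(-4.501) = 5.758 × 0.01110 = 0.0639.
Since E_D > E_U, raising the temperature improves selectivity toward D.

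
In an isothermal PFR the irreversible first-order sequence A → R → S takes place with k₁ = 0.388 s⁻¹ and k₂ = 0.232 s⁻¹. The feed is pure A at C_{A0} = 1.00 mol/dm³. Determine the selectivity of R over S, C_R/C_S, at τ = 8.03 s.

Solving the coupled first-order balances gives C_R(τ) = [k₁/(k₂−k₁)]·C_{A0}·(e^(−k₁τ) − e^(−k₂τ)).
e^(−k₁τ) = e^(−0.388×8.03) = e^(−3.116) = 0.04435; e^(−k₂τ) = e^(−1.863) = 0.1552.
C_R = 0.388×1.00/(0.232−0.388) × (0.04435−0.1552) = (-2.487)×(-0.1109) = 0.2757 mol/dm³.
C_A = C_{A0}e^(−k₁τ) = 0.04435 mol/dm³, so C_S = C_{A0}−C_A−C_R = 0.6799 mol/dm³; C_R/C_S = 0.406.

0.406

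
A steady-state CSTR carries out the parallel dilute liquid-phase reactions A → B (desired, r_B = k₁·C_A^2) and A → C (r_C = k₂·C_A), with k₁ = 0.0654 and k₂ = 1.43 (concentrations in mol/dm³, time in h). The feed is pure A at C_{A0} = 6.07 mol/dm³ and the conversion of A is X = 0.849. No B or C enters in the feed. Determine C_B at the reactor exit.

Exit C_A = C_{A0}(1−X) = 6.07×0.151 = 0.9166 mol/dm³.
In a CSTR the entire volume is at exit conditions, so r_B = 0.0654×0.9166^2 = 0.05494 and r_C = 1.43×0.9166 = 1.311.
Fraction of consumed A going to B: r_B/(r_B+r_C) = 0.04023.
C_B = 0.04023·C_{A0}·X = 0.04023×6.07×0.849 = 0.207 mol/dm³.

0.207 mol/dm³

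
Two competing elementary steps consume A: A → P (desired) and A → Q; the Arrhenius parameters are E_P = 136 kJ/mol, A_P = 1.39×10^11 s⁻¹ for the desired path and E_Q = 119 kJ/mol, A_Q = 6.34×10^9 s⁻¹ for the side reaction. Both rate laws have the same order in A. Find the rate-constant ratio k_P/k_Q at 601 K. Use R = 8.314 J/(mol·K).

0.730

k_P/k_Q = (A_P/A_Q)·exp[−(E_P−E_Q)/(RT)] = (A_P/A_Q)·exp[(E_Q−E_P)/(RT)].
(E_Q−E_P)/(RT) = (119−136)×10³/(8.314×601) = -17000/4997 = -3.402.
k_P/k_Q = (1.39×10^11/6.34×10^9)·exp(-3.402) = 21.92 × 0.03330 = 0.730.
Since E_P > E_Q, raising the temperature improves selectivity toward P.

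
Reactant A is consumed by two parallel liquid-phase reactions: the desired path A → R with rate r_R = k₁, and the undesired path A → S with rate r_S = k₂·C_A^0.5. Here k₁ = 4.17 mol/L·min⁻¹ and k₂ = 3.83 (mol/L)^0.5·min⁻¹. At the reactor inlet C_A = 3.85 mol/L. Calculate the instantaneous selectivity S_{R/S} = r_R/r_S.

0.555

S_{R/S} = r_R/r_S = (k₁)/(k₂·C_A^0.5) = (k₁/k₂)·C_A^-0.5.
= (4.17) / (3.83×3.850^0.5) = 4.170/7.515 = 0.555.
The undesired path is higher order in A, so low C_A (CSTR or dilute feed) favours R.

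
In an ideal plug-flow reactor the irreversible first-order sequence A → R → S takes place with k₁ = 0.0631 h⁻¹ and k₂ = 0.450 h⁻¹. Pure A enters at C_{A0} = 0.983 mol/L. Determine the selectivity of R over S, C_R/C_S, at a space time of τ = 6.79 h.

0.394

For first-order series with pure A initially, C_R(τ) = k₁C_{A0}/(k₂−k₁)·(e^(−k₁τ) − e^(−k₂τ)).
e^(−k₁τ) = e^(−0.0631×6.79) = e^(−0.4284) = 0.6515; e^(−k₂τ) = e^(−3.055) = 0.04710.
C_R = 0.0631×0.983/(0.450−0.0631) × (0.6515−0.04710) = 0.1603×0.6044 = 0.09690 mol/L.
C_A = C_{A0}e^(−k₁τ) = 0.6404 mol/L, so C_S = C_{A0}−C_A−C_R = 0.2457 mol/L; C_R/C_S = 0.394.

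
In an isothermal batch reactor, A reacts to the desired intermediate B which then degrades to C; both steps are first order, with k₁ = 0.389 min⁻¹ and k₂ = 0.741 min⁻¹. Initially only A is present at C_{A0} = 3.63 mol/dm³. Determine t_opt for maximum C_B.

The intermediate peaks when r₁ = r₂, i.e. k₁e^(−k₁t) = k₂e^(−k₂t), giving t_opt = ln(k₂/k₁)/(k₂−k₁).
= ln(0.741/0.389)/(0.741−0.389) = ln(1.905)/0.3520 = 0.6444/0.3520 = 1.83 min.

1.83 min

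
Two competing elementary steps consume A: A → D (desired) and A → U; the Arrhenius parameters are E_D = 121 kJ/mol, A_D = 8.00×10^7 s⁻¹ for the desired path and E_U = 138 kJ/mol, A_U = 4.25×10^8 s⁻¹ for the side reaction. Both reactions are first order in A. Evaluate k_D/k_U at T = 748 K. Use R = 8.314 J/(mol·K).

2.90

Since both paths have the same order in A, the concentration cancels and S_{D/U} = k_D/k_U = (A_D/A_U)·exp[(E_U−E_D)/(RT)].
(E_U−E_D)/(RT) = (138−121)×10³/(8.314×748) = 17000/6219 = 2.734.
k_D/k_U = (8.00×10^7/4.25×10^8)·exp(2.734) = 0.1882 × 15.39 = 2.90.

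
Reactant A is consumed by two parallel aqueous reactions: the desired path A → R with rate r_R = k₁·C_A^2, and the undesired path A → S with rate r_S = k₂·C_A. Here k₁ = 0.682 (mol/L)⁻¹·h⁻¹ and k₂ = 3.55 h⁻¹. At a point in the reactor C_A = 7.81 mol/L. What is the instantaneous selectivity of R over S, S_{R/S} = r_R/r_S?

1.50

S_{R/S} = r_R/r_S = (k₁·C_A^2)/(k₂·C_A) = (k₁/k₂)·C_A.
= (0.682×7.810^2) / (3.55×7.810) = 41.60/27.73 = 1.50.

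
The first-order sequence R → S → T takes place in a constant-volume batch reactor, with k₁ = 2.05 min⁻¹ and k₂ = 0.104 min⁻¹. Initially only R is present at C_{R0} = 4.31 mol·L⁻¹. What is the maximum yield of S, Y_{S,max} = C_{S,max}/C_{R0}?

0.853

Evaluating C_S at t_opt = ln(k₂/k₁)/(k₂−k₁) gives C_{S,max}/C_{R0} = (k₁/k₂)^[k₂/(k₂−k₁)].
= (2.05/0.104)^(0.104/(0.104−2.05)) = (19.71)^(-0.05344) = 0.8527.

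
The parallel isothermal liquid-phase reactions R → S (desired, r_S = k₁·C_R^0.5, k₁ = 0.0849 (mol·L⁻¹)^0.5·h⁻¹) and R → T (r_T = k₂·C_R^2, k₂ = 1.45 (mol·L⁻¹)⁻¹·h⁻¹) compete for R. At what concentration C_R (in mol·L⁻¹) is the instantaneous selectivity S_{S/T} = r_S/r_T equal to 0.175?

0.482 mol·L⁻¹

S_{S/T} = (k₁/k₂)·C_R^-1.5 ⇒ C_R = (S·k₂/k₁)^(1/(-1.5)).
= (0.175×1.45/0.0849)^(-0.6667) = (2.989)^(-0.6667) = 0.482 mol·L⁻¹.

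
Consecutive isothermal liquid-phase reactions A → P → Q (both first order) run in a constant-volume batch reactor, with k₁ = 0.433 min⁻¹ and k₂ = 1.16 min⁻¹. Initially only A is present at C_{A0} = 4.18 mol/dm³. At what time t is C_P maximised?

1.36 min

Setting dC_P/dt = 0 gives t_opt = ln(k₂/k₁)/(k₂−k₁).
= ln(1.16/0.433)/(1.16−0.433) = ln(2.679)/0.7270 = 0.9854/0.7270 = 1.36 min.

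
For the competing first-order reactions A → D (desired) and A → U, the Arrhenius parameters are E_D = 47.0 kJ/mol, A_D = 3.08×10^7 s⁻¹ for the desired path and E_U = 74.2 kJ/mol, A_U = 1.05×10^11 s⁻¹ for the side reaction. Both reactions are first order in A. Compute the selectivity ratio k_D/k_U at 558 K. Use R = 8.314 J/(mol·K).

With equal orders, S_{D/U} = k_D/k_U = (A_D/A_U)·exp[(E_U−E_D)/(RT)].
(E_U−E_D)/(RT) = (74.2−47.0)×10³/(8.314×558) = 27200/4639 = 5.863.
k_D/k_U = (3.08×10^7/1.05×10^11)·exp(5.863) = 2.933×10^-4 × 351.8 = 0.103.

0.103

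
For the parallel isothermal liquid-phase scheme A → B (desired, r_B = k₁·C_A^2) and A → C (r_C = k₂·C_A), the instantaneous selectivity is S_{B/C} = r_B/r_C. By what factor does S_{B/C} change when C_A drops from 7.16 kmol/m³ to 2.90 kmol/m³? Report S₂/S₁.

0.405

S_{B/C} = (k₁/k₂)·C_A, so S₂/S₁ = (C_{A,2}/C_{A,1}).
= 2.90/7.16 = 0.405.
Selectivity toward B falls as C_A falls — high-concentration operation is favoured.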